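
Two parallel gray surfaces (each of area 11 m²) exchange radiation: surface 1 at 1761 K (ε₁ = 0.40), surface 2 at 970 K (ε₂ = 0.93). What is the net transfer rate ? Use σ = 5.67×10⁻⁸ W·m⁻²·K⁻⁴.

For two large parallel gray plates, q = σ(T₁⁴ − T₂⁴) / (1/ε₁ + 1/ε₂ − 1).
1/ε₁ + 1/ε₂ − 1 = 1/0.40 + 1/0.93 − 1 = 2.575.
T₁⁴ − T₂⁴ = 9.62×10^12 − 8.85×10^11 = 8.73×10^12 K⁴.
q = 5.67×10⁻⁸ × 8.73×10^12 / 2.575 = 1.92×10^5 W/m².
Q = q·A = 1.92×10^5 × 11 = 2.11×10^6 W.

Q ≈ 2.11×10^6 W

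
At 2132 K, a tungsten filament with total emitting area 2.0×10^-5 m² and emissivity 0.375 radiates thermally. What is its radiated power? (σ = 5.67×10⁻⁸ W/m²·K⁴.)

P = εσAT⁴ = 0.375 × 5.67×10⁻⁸ × 2.00×10^-5 × (2132)⁴ = 0.375 × 5.67×10⁻⁸ × 2.00×10^-5 × 2.07×10^13.
P = 8.79 W.

P ≈ 8.79 W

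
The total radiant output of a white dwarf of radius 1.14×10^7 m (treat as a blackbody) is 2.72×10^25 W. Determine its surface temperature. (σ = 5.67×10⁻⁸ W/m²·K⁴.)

T ≈ 23300 K

A = 4πr² = 4π × (1.14×10^7)² = 1.63×10^15 m².
From P = σAT⁴, T = (P / σA)^(1/4) = (2.72×10^25 / (5.67×10⁻⁸ × 1.63×10^15))^(1/4).
T = (2.94×10^17)^(1/4) = 23300 K.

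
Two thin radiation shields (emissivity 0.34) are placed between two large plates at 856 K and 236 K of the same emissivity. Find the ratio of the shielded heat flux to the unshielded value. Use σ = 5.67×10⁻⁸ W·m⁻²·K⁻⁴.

ratio ≈ 0.333

With N identical shields there are N+1 = 3 gaps in series, each with the same radiative resistance, so the flux falls to 1/(N+1) of its unshielded value.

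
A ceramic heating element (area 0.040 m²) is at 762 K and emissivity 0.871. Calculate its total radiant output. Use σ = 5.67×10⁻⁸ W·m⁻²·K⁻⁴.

P ≈ 666 W

Stefan–Boltzmann: P = εσAT⁴ = 0.871 × 5.67×10⁻⁸ × 0.0400 × (762)⁴ = 0.871 × 5.67×10⁻⁸ × 0.0400 × 3.37×10^11.
P = 666 W.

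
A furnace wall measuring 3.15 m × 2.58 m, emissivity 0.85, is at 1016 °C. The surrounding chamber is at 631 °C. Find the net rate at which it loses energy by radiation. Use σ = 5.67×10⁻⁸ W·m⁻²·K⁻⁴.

A = 3.15 × 2.58 = 8.13 m².
Convert: 1016 °C = 1289 K; 631 °C = 904 K.
Q = εσA(T⁴ − T_s⁴). T⁴ − T_s⁴ = (1289)⁴ − (904)⁴ = 2.76×10^12 − 6.68×10^11 = 2.09×10^12 K⁴.
Q = 0.85 × 5.67×10⁻⁸ × 8.13 × 2.09×10^12 = 8.20×10^5 W.

Q ≈ 8.20×10^5 W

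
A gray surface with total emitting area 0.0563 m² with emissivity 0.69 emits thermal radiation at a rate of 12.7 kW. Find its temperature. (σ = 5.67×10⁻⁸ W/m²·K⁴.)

From P = εσAT⁴, T = (P / εσA)^(1/4) = (12700 / (0.69 × 5.67×10⁻⁸ × 0.0563))^(1/4).
T = (5.77×10^12)^(1/4) = 1550 K.

T ≈ 1550 K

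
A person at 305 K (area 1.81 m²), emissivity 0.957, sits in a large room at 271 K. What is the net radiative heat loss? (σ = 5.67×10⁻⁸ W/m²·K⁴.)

Q = εσA(T⁴ − T_s⁴). T⁴ − T_s⁴ = (305)⁴ − (271)⁴ = 8.65×10^9 − 5.39×10^9 = 3.26×10^9 K⁴.
Q = 0.957 × 5.67×10⁻⁸ × 1.81 × 3.26×10^9 = 320 W.

Q ≈ 320 W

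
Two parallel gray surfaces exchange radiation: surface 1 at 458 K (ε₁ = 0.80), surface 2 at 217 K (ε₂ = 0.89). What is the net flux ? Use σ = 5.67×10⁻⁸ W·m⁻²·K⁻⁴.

For two large parallel gray plates, q = σ(T₁⁴ − T₂⁴) / (1/ε₁ + 1/ε₂ − 1).
1/ε₁ + 1/ε₂ − 1 = 1/0.80 + 1/0.89 − 1 = 1.374.
T₁⁴ − T₂⁴ = 4.40×10^10 − 2.22×10^9 = 4.18×10^10 K⁴.
q = 5.67×10⁻⁸ × 4.18×10^10 / 1.374 = 1720 W/m².

q ≈ 1720 W/m²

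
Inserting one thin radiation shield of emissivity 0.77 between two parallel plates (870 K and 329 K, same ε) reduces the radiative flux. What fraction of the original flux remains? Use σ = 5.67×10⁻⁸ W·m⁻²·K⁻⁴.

With N identical shields there are N+1 = 2 gaps in series, each with the same radiative resistance, so the flux falls to 1/(N+1) of its unshielded value.

ratio ≈ 0.500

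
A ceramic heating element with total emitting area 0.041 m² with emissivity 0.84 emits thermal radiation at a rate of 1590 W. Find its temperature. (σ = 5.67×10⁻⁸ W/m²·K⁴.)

From P = εσAT⁴, T = (P / εσA)^(1/4) = (1590 / (0.84 × 5.67×10⁻⁸ × 0.0410))^(1/4).
T = (8.14×10^11)^(1/4) = 950 K.

T ≈ 950 K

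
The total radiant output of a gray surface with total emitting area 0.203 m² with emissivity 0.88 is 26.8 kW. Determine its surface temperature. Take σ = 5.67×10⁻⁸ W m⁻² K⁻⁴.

T ≈ 1280 K

From P = εσAT⁴, T = (P / εσA)^(1/4) = (26800 / (0.88 × 5.67×10⁻⁸ × 0.203))^(1/4).
T = (2.65×10^12)^(1/4) = 1280 K.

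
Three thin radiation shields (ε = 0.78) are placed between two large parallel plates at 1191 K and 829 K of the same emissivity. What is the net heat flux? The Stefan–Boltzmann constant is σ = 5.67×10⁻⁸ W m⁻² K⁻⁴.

q ≈ 14000 W/m²

Each of the 4 gaps contributes resistance (2/ε − 1) = 2/0.78 − 1 = 1.564; total = 6.256.
q = σ(T₁⁴ − T₂⁴) / 6.256 = 5.67×10⁻⁸ × 1.54×10^12 / 6.256 = 14000 W/m².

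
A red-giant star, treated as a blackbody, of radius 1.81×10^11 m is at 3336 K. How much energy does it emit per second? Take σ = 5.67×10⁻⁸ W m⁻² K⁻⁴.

A = 4πr² = 4π × (1.81×10^11)² = 4.12×10^23 m².
P = σAT⁴ = 5.67×10⁻⁸ × 4.12×10^23 × (3336)⁴ = 5.67×10⁻⁸ × 4.12×10^23 × 1.24×10^14.
P = 2.89×10^30 W.

P ≈ 2.89×10^30 W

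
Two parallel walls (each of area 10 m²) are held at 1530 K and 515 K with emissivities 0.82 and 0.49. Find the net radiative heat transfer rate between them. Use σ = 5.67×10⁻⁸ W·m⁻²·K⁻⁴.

Q ≈ 1.36×10^6 W

For two large parallel gray plates, q = σ(T₁⁴ − T₂⁴) / (1/ε₁ + 1/ε₂ − 1).
1/ε₁ + 1/ε₂ − 1 = 1/0.82 + 1/0.49 − 1 = 2.260.
T₁⁴ − T₂⁴ = 5.48×10^12 − 7.03×10^10 = 5.41×10^12 K⁴.
q = 5.67×10⁻⁸ × 5.41×10^12 / 2.260 = 1.36×10^5 W/m².
Q = q·A = 1.36×10^5 × 10 = 1.36×10^6 W.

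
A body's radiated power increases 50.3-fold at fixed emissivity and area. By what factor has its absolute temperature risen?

factor ≈ 2.66

P ∝ T⁴ ⇒ T ∝ P^(1/4), so T scales by (50.3)^(1/4) = 2.66.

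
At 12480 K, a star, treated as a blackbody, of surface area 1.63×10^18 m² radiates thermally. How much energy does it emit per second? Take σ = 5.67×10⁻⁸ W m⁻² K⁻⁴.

P = σAT⁴ = 5.67×10⁻⁸ × 1.63×10^18 × (12480)⁴ = 5.67×10⁻⁸ × 1.63×10^18 × 2.43×10^16.
P = 2.24×10^27 W.

P ≈ 2.24×10^27 W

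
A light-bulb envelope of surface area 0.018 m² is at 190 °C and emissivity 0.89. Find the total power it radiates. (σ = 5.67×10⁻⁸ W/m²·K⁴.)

P ≈ 41.7 W

190 °C = 463 K.
Stefan–Boltzmann: P = εσAT⁴ = 0.89 × 5.67×10⁻⁸ × 0.0180 × (463)⁴ = 0.89 × 5.67×10⁻⁸ × 0.0180 × 4.60×10^10.
P = 41.7 W.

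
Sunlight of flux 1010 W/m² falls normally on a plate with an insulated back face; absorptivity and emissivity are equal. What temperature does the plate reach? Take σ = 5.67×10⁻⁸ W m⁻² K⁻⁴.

Absorbed flux αS = emitted flux εσT⁴ (one radiating face); with α = ε, T = (S/σ)^(1/4).
T = (1010 / 5.67×10⁻⁸)^(1/4) = (1.78×10^10)^(1/4).
T = 365 K.

T ≈ 365 K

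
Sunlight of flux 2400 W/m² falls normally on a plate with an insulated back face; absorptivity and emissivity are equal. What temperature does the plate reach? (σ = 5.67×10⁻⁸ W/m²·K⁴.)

Absorbed flux αS = emitted flux εσT⁴ (one radiating face); with α = ε, T = (S/σ)^(1/4).
T = (2400 / 5.67×10⁻⁸)^(1/4) = (4.23×10^10)^(1/4).
T = 454 K.

T ≈ 454 K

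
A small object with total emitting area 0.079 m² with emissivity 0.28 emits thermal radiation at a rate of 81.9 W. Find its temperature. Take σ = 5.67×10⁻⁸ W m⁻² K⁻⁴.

From P = εσAT⁴, T = (P / εσA)^(1/4) = (81.9 / (0.28 × 5.67×10⁻⁸ × 0.0790))^(1/4).
T = (6.53×10^10)^(1/4) = 506 K.

T ≈ 506 K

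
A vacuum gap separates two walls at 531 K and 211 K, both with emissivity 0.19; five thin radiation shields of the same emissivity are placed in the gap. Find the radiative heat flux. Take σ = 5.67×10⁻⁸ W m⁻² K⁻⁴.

Each of the 6 gaps contributes resistance (2/ε − 1) = 2/0.19 − 1 = 9.526; total = 57.16.
q = σ(T₁⁴ − T₂⁴) / 57.16 = 5.67×10⁻⁸ × 7.75×10^10 / 57.16 = 76.9 W/m².

q ≈ 76.9 W/m²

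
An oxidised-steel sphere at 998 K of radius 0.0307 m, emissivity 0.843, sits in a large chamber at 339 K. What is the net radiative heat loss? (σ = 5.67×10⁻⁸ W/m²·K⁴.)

Q ≈ 554 W

A = 4πr² = 4π × (0.0307)² = 0.0118 m².
Q = εσA(T⁴ − T_s⁴). T⁴ − T_s⁴ = (998)⁴ − (339)⁴ = 9.92×10^11 − 1.32×10^10 = 9.79×10^11 K⁴.
Q = 0.843 × 5.67×10⁻⁸ × 0.0118 × 9.79×10^11 = 554 W.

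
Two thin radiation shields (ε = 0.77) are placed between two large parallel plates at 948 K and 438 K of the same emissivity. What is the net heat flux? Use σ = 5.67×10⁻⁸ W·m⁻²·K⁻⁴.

Each of the 3 gaps contributes resistance (2/ε − 1) = 2/0.77 − 1 = 1.597; total = 4.792.
q = σ(T₁⁴ − T₂⁴) / 4.792 = 5.67×10⁻⁸ × 7.71×10^11 / 4.792 = 9120 W/m².

q ≈ 9120 W/m²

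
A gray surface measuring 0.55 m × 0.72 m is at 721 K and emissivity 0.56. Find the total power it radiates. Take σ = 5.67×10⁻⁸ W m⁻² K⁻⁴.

P ≈ 3400 W

A = 0.55 × 0.72 = 0.396 m².
P = εσAT⁴ = 0.56 × 5.67×10⁻⁸ × 0.396 × (721)⁴ = 0.56 × 5.67×10⁻⁸ × 0.396 × 2.70×10^11.
P = 3400 W.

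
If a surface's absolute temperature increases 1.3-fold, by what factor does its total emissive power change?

factor ≈ 2.86

P ∝ T⁴, so the power scales as (1.3)⁴ = 2.86.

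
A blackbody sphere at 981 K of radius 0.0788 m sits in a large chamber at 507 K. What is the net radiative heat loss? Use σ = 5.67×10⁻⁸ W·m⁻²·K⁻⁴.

A = 4πr² = 4π × (0.0788)² = 0.0780 m².
Q = σA(T⁴ − T_s⁴). T⁴ − T_s⁴ = (981)⁴ − (507)⁴ = 9.26×10^11 − 6.61×10^10 = 8.60×10^11 K⁴.
Q = 5.67×10⁻⁸ × 0.0780 × 8.60×10^11 = 3810 W.

Q ≈ 3810 W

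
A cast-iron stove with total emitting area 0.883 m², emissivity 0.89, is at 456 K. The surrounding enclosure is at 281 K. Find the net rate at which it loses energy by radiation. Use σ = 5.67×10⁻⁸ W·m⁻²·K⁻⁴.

Q ≈ 1650 W

Q = εσA(T⁴ − T_s⁴). T⁴ − T_s⁴ = (456)⁴ − (281)⁴ = 4.32×10^10 − 6.23×10^9 = 3.70×10^10 K⁴.
Q = 0.89 × 5.67×10⁻⁸ × 0.883 × 3.70×10^10 = 1650 W.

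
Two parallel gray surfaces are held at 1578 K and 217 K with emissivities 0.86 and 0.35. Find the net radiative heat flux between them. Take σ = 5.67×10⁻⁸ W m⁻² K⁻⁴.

For two large parallel gray plates, q = σ(T₁⁴ − T₂⁴) / (1/ε₁ + 1/ε₂ − 1).
1/ε₁ + 1/ε₂ − 1 = 1/0.86 + 1/0.35 − 1 = 3.020.
T₁⁴ − T₂⁴ = 6.20×10^12 − 2.22×10^9 = 6.20×10^12 K⁴.
q = 5.67×10⁻⁸ × 6.20×10^12 / 3.020 = 1.16×10^5 W/m².

q ≈ 1.16×10^5 W/m²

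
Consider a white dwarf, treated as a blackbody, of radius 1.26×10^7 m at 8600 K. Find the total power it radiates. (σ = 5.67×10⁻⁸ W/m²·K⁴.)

A = 4πr² = 4π × (1.26×10^7)² = 2.00×10^15 m².
P = σAT⁴ = 5.67×10⁻⁸ × 2.00×10^15 × (8600)⁴ = 5.67×10⁻⁸ × 2.00×10^15 × 5.47×10^15.
P = 6.19×10^23 W.

P ≈ 6.19×10^23 W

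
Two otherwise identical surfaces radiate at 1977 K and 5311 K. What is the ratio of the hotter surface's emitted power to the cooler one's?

P ∝ T⁴, so the ratio is (5311/1977)⁴ = (2.686)⁴ = 52.1.

ratio ≈ 52.1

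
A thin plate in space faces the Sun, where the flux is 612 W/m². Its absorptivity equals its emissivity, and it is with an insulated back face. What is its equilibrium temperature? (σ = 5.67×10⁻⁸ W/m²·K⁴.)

Absorbed flux αS = emitted flux εσT⁴ (one radiating face); with α = ε, T = (S/σ)^(1/4).
T = (612 / 5.67×10⁻⁸)^(1/4) = (1.08×10^10)^(1/4).
T = 322 K.

T ≈ 322 K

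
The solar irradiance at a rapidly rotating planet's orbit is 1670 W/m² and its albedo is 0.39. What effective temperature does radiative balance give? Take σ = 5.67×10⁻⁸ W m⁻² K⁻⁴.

Power absorbed = (1−a)S·πR²; power emitted = 4πR²σT⁴. Equating and cancelling πR²:
T = ((1−a)S / 4σ)^(1/4) = (1020 / (4 × 5.67×10⁻⁸))^(1/4) = (4.49×10^9)^(1/4).
T = 259 K.

T ≈ 259 K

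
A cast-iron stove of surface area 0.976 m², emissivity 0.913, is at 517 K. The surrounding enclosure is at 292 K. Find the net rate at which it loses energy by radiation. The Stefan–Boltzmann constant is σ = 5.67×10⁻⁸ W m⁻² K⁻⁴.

Q = εσA(T⁴ − T_s⁴). T⁴ − T_s⁴ = (517)⁴ − (292)⁴ = 7.14×10^10 − 7.27×10^9 = 6.42×10^10 K⁴.
Q = 0.913 × 5.67×10⁻⁸ × 0.976 × 6.42×10^10 = 3240 W.

Q ≈ 3240 W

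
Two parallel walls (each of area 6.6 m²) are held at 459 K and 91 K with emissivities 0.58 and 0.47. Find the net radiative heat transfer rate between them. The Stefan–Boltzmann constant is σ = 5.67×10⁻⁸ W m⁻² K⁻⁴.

Q ≈ 5820 W

For two large parallel gray plates, q = σ(T₁⁴ − T₂⁴) / (1/ε₁ + 1/ε₂ − 1).
1/ε₁ + 1/ε₂ − 1 = 1/0.58 + 1/0.47 − 1 = 2.852.
T₁⁴ − T₂⁴ = 4.44×10^10 − 6.86×10^7 = 4.43×10^10 K⁴.
q = 5.67×10⁻⁸ × 4.43×10^10 / 2.852 = 881 W/m².
Q = q·A = 881 × 6.6 = 5820 W.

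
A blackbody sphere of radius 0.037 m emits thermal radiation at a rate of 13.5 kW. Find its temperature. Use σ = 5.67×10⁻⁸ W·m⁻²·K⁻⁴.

A = 4πr² = 4π × (0.037)² = 0.0172 m².
From P = σAT⁴, T = (P / σA)^(1/4) = (13500 / (5.67×10⁻⁸ × 0.0172))^(1/4).
T = (1.38×10^13)^(1/4) = 1930 K.

T ≈ 1930 K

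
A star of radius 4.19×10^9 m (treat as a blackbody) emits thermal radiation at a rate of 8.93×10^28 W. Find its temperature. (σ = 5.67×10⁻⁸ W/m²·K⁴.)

A = 4πr² = 4π × (4.19×10^9)² = 2.21×10^20 m².
From P = σAT⁴, T = (P / σA)^(1/4) = (8.93×10^28 / (5.67×10⁻⁸ × 2.21×10^20))^(1/4).
T = (7.14×10^15)^(1/4) = 9190 K.

T ≈ 9190 K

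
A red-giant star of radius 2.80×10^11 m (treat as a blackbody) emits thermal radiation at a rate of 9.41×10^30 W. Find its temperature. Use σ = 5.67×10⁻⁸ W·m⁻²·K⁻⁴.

A = 4πr² = 4π × (2.80×10^11)² = 9.85×10^23 m².
From P = σAT⁴, T = (P / σA)^(1/4) = (9.41×10^30 / (5.67×10⁻⁸ × 9.85×10^23))^(1/4).
T = (1.68×10^14)^(1/4) = 3600 K.

T ≈ 3600 K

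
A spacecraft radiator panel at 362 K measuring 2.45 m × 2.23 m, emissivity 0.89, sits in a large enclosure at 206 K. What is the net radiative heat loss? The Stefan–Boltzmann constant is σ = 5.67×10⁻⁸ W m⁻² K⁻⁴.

Q ≈ 4240 W

A = 2.45 × 2.23 = 5.46 m².
Q = εσA(T⁴ − T_s⁴). T⁴ − T_s⁴ = (362)⁴ − (206)⁴ = 1.72×10^10 − 1.80×10^9 = 1.54×10^10 K⁴.
Q = 0.89 × 5.67×10⁻⁸ × 5.46 × 1.54×10^10 = 4240 W.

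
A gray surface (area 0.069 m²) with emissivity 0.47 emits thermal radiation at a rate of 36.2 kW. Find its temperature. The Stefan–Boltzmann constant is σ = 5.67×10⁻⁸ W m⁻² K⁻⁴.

T ≈ 2110 K

From P = εσAT⁴, T = (P / εσA)^(1/4) = (36200 / (0.47 × 5.67×10⁻⁸ × 0.0690))^(1/4).
T = (1.97×10^13)^(1/4) = 2110 K.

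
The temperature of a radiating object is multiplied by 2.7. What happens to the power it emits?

P ∝ T⁴, so the power scales as (2.7)⁴ = 53.1.

factor ≈ 53.1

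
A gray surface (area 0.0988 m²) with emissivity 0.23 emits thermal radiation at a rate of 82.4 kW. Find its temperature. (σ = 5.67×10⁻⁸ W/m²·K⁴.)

From P = εσAT⁴, T = (P / εσA)^(1/4) = (82400 / (0.23 × 5.67×10⁻⁸ × 0.0988))^(1/4).
T = (6.40×10^13)^(1/4) = 2830 K.

T ≈ 2830 K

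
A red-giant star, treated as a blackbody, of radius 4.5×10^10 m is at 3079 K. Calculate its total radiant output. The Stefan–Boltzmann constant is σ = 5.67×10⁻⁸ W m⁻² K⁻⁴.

A = 4πr² = 4π × (4.5×10^10)² = 2.54×10^22 m².
P = σAT⁴ = 5.67×10⁻⁸ × 2.54×10^22 × (3079)⁴ = 5.67×10⁻⁸ × 2.54×10^22 × 8.99×10^13.
P = 1.30×10^29 W.

P ≈ 1.30×10^29 W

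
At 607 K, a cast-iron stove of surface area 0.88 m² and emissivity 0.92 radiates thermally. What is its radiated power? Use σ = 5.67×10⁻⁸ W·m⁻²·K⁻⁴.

P = εσAT⁴ = 0.92 × 5.67×10⁻⁸ × 0.880 × (607)⁴ = 0.92 × 5.67×10⁻⁸ × 0.880 × 1.36×10^11.
P = 6230 W.

P ≈ 6230 W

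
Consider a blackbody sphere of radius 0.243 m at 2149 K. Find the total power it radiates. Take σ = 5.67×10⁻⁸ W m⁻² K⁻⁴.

A = 4πr² = 4π × (0.243)² = 0.742 m².
P = σAT⁴ = 5.67×10⁻⁸ × 0.742 × (2149)⁴ = 5.67×10⁻⁸ × 0.742 × 2.13×10^13.
P = 8.97×10^5 W.

P ≈ 8.97×10^5 W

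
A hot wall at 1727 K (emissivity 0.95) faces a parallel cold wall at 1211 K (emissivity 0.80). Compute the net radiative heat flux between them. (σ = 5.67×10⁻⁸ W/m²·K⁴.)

q ≈ 2.94×10^5 W/m²

For two large parallel gray plates, q = σ(T₁⁴ − T₂⁴) / (1/ε₁ + 1/ε₂ − 1).
1/ε₁ + 1/ε₂ − 1 = 1/0.95 + 1/0.80 − 1 = 1.303.
T₁⁴ − T₂⁴ = 8.90×10^12 − 2.15×10^12 = 6.74×10^12 K⁴.
q = 5.67×10⁻⁸ × 6.74×10^12 / 1.303 = 2.94×10^5 W/m².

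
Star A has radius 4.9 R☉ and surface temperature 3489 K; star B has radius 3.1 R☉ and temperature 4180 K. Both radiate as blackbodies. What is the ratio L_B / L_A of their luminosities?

L_B/L_A ≈ 0.825

L = 4πR²σT⁴ ∝ R²T⁴, so L_B/L_A = (3.1/4.9)² × (4180/3489)⁴ = 0.400 × 2.06 = 0.825.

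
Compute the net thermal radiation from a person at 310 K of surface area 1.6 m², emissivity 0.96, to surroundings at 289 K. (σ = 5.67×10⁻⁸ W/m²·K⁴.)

Q ≈ 197 W

Q = εσA(T⁴ − T_s⁴). T⁴ − T_s⁴ = (310)⁴ − (289)⁴ = 9.24×10^9 − 6.98×10^9 = 2.26×10^9 K⁴.
Q = 0.96 × 5.67×10⁻⁸ × 1.60 × 2.26×10^9 = 197 W.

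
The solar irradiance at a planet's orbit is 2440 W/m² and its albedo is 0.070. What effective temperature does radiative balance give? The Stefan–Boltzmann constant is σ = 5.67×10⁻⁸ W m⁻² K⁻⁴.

Power absorbed = (1−a)S·πR²; power emitted = 4πR²σT⁴. Equating and cancelling πR²:
T = ((1−a)S / 4σ)^(1/4) = (2270 / (4 × 5.67×10⁻⁸))^(1/4) = (1.00×10^10)^(1/4).
T = 316 K.

T ≈ 316 K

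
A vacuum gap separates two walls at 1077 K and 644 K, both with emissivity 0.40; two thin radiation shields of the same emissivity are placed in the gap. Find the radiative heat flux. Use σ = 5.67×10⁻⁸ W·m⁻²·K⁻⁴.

Each of the 3 gaps contributes resistance (2/ε − 1) = 2/0.40 − 1 = 4.000; total = 12.00.
q = σ(T₁⁴ − T₂⁴) / 12.00 = 5.67×10⁻⁸ × 1.17×10^12 / 12.00 = 5540 W/m².

q ≈ 5540 W/m²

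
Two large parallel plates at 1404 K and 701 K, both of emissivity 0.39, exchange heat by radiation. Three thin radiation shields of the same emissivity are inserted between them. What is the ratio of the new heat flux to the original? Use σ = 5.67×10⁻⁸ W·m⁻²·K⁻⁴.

With N identical shields there are N+1 = 4 gaps in series, each with the same radiative resistance, so the flux falls to 1/(N+1) of its unshielded value.

ratio ≈ 0.250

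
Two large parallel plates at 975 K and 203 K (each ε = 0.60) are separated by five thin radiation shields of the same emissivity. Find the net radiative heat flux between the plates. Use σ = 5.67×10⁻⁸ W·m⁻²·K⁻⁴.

q ≈ 3650 W/m²

Each of the 6 gaps contributes resistance (2/ε − 1) = 2/0.60 − 1 = 2.333; total = 14.00.
q = σ(T₁⁴ − T₂⁴) / 14.00 = 5.67×10⁻⁸ × 9.02×10^11 / 14.00 = 3650 W/m².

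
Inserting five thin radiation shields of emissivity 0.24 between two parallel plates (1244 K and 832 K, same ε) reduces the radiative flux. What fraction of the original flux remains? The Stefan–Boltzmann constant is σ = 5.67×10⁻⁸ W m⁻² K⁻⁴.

With N identical shields there are N+1 = 6 gaps in series, each with the same radiative resistance, so the flux falls to 1/(N+1) of its unshielded value.

ratio ≈ 0.167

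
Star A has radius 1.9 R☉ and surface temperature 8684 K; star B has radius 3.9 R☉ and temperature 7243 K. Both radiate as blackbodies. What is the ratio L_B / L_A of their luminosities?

L_B/L_A ≈ 2.04

L = 4πR²σT⁴ ∝ R²T⁴, so L_B/L_A = (3.9/1.9)² × (7243/8684)⁴ = 4.21 × 0.484 = 2.04.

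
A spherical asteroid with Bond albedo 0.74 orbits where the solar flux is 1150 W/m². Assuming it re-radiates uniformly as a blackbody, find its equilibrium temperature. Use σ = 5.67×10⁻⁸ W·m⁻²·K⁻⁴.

Power absorbed = (1−a)S·πR²; power emitted = 4πR²σT⁴. Equating and cancelling πR²:
T = ((1−a)S / 4σ)^(1/4) = (299 / (4 × 5.67×10⁻⁸))^(1/4) = (1.32×10^9)^(1/4).
T = 191 K.

T ≈ 191 K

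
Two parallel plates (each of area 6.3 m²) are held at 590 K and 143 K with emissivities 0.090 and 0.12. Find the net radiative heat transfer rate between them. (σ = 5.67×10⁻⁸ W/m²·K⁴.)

Q ≈ 2340 W

For two large parallel gray plates, q = σ(T₁⁴ − T₂⁴) / (1/ε₁ + 1/ε₂ − 1).
1/ε₁ + 1/ε₂ − 1 = 1/0.090 + 1/0.12 − 1 = 18.44.
T₁⁴ − T₂⁴ = 1.21×10^11 − 4.18×10^8 = 1.21×10^11 K⁴.
q = 5.67×10⁻⁸ × 1.21×10^11 / 18.44 = 371 W/m².
Q = q·A = 371 × 6.3 = 2340 W.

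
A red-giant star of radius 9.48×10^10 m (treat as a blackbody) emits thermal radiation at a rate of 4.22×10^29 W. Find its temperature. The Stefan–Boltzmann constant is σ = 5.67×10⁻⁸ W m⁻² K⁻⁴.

T ≈ 2850 K

A = 4πr² = 4π × (9.48×10^10)² = 1.13×10^23 m².
From P = σAT⁴, T = (P / σA)^(1/4) = (4.22×10^29 / (5.67×10⁻⁸ × 1.13×10^23))^(1/4).
T = (6.59×10^13)^(1/4) = 2850 K.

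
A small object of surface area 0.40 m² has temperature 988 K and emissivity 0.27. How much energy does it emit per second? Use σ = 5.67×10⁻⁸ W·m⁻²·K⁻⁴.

Stefan–Boltzmann: P = εσAT⁴ = 0.27 × 5.67×10⁻⁸ × 0.400 × (988)⁴ = 0.27 × 5.67×10⁻⁸ × 0.400 × 9.53×10^11.
P = 5830 W.

P ≈ 5830 W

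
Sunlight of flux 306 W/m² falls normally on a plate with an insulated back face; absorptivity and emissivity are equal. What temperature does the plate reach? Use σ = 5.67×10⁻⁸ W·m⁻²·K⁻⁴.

Absorbed flux αS = emitted flux εσT⁴ (one radiating face); with α = ε, T = (S/σ)^(1/4).
T = (306 / 5.67×10⁻⁸)^(1/4) = (5.40×10^9)^(1/4).
T = 271 K.

T ≈ 271 K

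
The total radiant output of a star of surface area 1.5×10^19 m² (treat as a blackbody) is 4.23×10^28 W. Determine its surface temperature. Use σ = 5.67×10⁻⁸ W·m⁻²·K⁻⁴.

From P = σAT⁴, T = (P / σA)^(1/4) = (4.23×10^28 / (5.67×10⁻⁸ × 1.50×10^19))^(1/4).
T = (4.97×10^16)^(1/4) = 14900 K.

T ≈ 14900 K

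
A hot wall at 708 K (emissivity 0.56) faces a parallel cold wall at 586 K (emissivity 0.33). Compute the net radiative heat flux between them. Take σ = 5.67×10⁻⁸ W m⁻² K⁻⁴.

q ≈ 1980 W/m²

For two large parallel gray plates, q = σ(T₁⁴ − T₂⁴) / (1/ε₁ + 1/ε₂ − 1).
1/ε₁ + 1/ε₂ − 1 = 1/0.56 + 1/0.33 − 1 = 3.816.
T₁⁴ − T₂⁴ = 2.51×10^11 − 1.18×10^11 = 1.33×10^11 K⁴.
q = 5.67×10⁻⁸ × 1.33×10^11 / 3.816 = 1980 W/m².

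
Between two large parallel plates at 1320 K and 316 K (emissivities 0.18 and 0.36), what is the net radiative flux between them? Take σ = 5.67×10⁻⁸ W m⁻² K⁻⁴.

q ≈ 23400 W/m²

For two large parallel gray plates, q = σ(T₁⁴ − T₂⁴) / (1/ε₁ + 1/ε₂ − 1).
1/ε₁ + 1/ε₂ − 1 = 1/0.18 + 1/0.36 − 1 = 7.333.
T₁⁴ − T₂⁴ = 3.04×10^12 − 9.97×10^9 = 3.03×10^12 K⁴.
q = 5.67×10⁻⁸ × 3.03×10^12 / 7.333 = 23400 W/m².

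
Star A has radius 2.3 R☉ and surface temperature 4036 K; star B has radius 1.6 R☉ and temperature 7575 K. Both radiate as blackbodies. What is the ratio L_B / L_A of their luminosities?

L = 4πR²σT⁴ ∝ R²T⁴, so L_B/L_A = (1.6/2.3)² × (7575/4036)⁴ = 0.484 × 12.4 = 6.00.

L_B/L_A ≈ 6.00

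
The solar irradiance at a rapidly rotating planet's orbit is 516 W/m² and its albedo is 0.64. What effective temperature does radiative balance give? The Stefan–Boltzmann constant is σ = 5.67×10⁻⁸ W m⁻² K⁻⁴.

T ≈ 169 K

Power absorbed = (1−a)S·πR²; power emitted = 4πR²σT⁴. Equating and cancelling πR²:
T = ((1−a)S / 4σ)^(1/4) = (186 / (4 × 5.67×10⁻⁸))^(1/4) = (8.19×10^8)^(1/4).
T = 169 K.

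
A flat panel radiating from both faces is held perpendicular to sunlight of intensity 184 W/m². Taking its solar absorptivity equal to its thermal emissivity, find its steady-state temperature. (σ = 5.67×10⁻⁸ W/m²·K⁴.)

Absorbed flux αS = emitted flux 2εσT⁴ per unit area; with α = ε this gives T = (S/2σ)^(1/4).
T = (184 / (2 × 5.67×10⁻⁸))^(1/4) = (1.62×10^9)^(1/4).
T = 201 K.

T ≈ 201 K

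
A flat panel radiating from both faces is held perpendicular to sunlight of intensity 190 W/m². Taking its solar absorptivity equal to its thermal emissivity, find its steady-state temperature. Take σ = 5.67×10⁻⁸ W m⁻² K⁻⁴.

T ≈ 202 K

Absorbed flux αS = emitted flux 2εσT⁴ per unit area; with α = ε this gives T = (S/2σ)^(1/4).
T = (190 / (2 × 5.67×10⁻⁸))^(1/4) = (1.68×10^9)^(1/4).
T = 202 K.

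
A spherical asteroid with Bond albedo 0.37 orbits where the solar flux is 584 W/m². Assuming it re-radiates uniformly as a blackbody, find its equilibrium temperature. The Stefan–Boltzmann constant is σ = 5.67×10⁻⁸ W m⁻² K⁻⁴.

T ≈ 201 K

Power absorbed = (1−a)S·πR²; power emitted = 4πR²σT⁴. Equating and cancelling πR²:
T = ((1−a)S / 4σ)^(1/4) = (368 / (4 × 5.67×10⁻⁸))^(1/4) = (1.62×10^9)^(1/4).
T = 201 K.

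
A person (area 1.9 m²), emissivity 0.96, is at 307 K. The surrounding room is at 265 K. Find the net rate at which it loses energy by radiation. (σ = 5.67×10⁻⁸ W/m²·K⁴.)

Q ≈ 409 W

Q = εσA(T⁴ − T_s⁴). T⁴ − T_s⁴ = (307)⁴ − (265)⁴ = 8.88×10^9 − 4.93×10^9 = 3.95×10^9 K⁴.
Q = 0.96 × 5.67×10⁻⁸ × 1.90 × 3.95×10^9 = 409 W.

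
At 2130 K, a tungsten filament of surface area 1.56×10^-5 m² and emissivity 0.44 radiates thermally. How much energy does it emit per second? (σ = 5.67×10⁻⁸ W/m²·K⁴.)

P ≈ 8.01 W

P = εσAT⁴ = 0.44 × 5.67×10⁻⁸ × 1.56×10^-5 × (2130)⁴ = 0.44 × 5.67×10⁻⁸ × 1.56×10^-5 × 2.06×10^13.
P = 8.01 W.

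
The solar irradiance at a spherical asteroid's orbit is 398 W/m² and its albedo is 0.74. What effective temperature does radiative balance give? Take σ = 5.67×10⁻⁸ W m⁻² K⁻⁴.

Power absorbed = (1−a)S·πR²; power emitted = 4πR²σT⁴. Equating and cancelling πR²:
T = ((1−a)S / 4σ)^(1/4) = (103 / (4 × 5.67×10⁻⁸))^(1/4) = (4.56×10^8)^(1/4).
T = 146 K.

T ≈ 146 K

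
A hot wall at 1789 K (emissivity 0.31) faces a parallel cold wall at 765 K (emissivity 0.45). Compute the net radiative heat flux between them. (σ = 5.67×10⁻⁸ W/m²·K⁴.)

For two large parallel gray plates, q = σ(T₁⁴ − T₂⁴) / (1/ε₁ + 1/ε₂ − 1).
1/ε₁ + 1/ε₂ − 1 = 1/0.31 + 1/0.45 − 1 = 4.448.
T₁⁴ − T₂⁴ = 1.02×10^13 − 3.42×10^11 = 9.90×10^12 K⁴.
q = 5.67×10⁻⁸ × 9.90×10^12 / 4.448 = 1.26×10^5 W/m².

q ≈ 1.26×10^5 W/m²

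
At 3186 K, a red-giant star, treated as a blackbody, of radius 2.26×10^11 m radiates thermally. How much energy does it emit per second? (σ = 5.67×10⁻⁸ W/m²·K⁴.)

A = 4πr² = 4π × (2.26×10^11)² = 6.42×10^23 m².
P = σAT⁴ = 5.67×10⁻⁸ × 6.42×10^23 × (3186)⁴ = 5.67×10⁻⁸ × 6.42×10^23 × 1.03×10^14.
P = 3.75×10^30 W.

P ≈ 3.75×10^30 W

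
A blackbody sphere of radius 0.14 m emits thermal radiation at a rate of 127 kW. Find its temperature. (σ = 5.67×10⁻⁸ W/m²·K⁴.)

A = 4πr² = 4π × (0.14)² = 0.246 m².
From P = σAT⁴, T = (P / σA)^(1/4) = (1.27×10^5 / (5.67×10⁻⁸ × 0.246))^(1/4).
T = (9.09×10^12)^(1/4) = 1740 K.

T ≈ 1740 K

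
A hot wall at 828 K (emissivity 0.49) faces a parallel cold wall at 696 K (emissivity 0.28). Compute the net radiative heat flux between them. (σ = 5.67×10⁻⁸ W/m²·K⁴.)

For two large parallel gray plates, q = σ(T₁⁴ − T₂⁴) / (1/ε₁ + 1/ε₂ − 1).
1/ε₁ + 1/ε₂ − 1 = 1/0.49 + 1/0.28 − 1 = 4.612.
T₁⁴ − T₂⁴ = 4.70×10^11 − 2.35×10^11 = 2.35×10^11 K⁴.
q = 5.67×10⁻⁸ × 2.35×10^11 / 4.612 = 2890 W/m².

q ≈ 2890 W/m²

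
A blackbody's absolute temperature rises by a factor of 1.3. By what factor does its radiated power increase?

P ∝ T⁴, so the power scales as (1.3)⁴ = 2.86.

factor ≈ 2.86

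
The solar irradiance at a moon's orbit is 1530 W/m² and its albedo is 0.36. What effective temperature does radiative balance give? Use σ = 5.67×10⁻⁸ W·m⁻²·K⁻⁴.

T ≈ 256 K

Power absorbed = (1−a)S·πR²; power emitted = 4πR²σT⁴. Equating and cancelling πR²:
T = ((1−a)S / 4σ)^(1/4) = (979 / (4 × 5.67×10⁻⁸))^(1/4) = (4.32×10^9)^(1/4).
T = 256 K.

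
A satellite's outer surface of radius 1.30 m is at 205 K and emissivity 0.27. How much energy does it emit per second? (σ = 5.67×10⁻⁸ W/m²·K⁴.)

P ≈ 574 W

A = 4πr² = 4π × (1.30)² = 21.2 m².
Stefan–Boltzmann: P = εσAT⁴ = 0.27 × 5.67×10⁻⁸ × 21.2 × (205)⁴ = 0.27 × 5.67×10⁻⁸ × 21.2 × 1.77×10^9.
P = 574 W.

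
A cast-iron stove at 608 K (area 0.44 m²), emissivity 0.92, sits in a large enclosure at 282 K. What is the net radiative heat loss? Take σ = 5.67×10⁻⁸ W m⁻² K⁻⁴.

Q = εσA(T⁴ − T_s⁴). T⁴ − T_s⁴ = (608)⁴ − (282)⁴ = 1.37×10^11 − 6.32×10^9 = 1.30×10^11 K⁴.
Q = 0.92 × 5.67×10⁻⁸ × 0.440 × 1.30×10^11 = 2990 W.

Q ≈ 2990 W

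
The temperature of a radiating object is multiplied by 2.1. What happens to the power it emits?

P ∝ T⁴, so the power scales as (2.1)⁴ = 19.4.

factor ≈ 19.4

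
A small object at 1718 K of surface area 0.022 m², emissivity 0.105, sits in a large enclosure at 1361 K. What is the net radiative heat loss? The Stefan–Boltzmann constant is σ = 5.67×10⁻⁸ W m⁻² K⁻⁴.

Q = εσA(T⁴ − T_s⁴). T⁴ − T_s⁴ = (1718)⁴ − (1361)⁴ = 8.71×10^12 − 3.43×10^12 = 5.28×10^12 K⁴.
Q = 0.105 × 5.67×10⁻⁸ × 0.0220 × 5.28×10^12 = 692 W.

Q ≈ 692 W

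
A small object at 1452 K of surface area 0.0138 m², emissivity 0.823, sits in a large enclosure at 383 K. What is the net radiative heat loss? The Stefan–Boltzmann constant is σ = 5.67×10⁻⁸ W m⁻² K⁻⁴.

Q = εσA(T⁴ − T_s⁴). T⁴ − T_s⁴ = (1452)⁴ − (383)⁴ = 4.44×10^12 − 2.15×10^10 = 4.42×10^12 K⁴.
Q = 0.823 × 5.67×10⁻⁸ × 0.0138 × 4.42×10^12 = 2850 W.

Q ≈ 2850 W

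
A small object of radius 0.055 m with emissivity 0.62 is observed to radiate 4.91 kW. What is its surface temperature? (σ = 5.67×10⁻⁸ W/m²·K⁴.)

T ≈ 1380 K

A = 4πr² = 4π × (0.055)² = 0.0380 m².
From P = εσAT⁴, T = (P / εσA)^(1/4) = (4910 / (0.62 × 5.67×10⁻⁸ × 0.0380))^(1/4).
T = (3.67×10^12)^(1/4) = 1380 K.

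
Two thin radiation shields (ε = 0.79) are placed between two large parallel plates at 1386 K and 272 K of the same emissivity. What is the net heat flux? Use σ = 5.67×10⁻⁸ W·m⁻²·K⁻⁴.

Each of the 3 gaps contributes resistance (2/ε − 1) = 2/0.79 − 1 = 1.532; total = 4.595.
q = σ(T₁⁴ − T₂⁴) / 4.595 = 5.67×10⁻⁸ × 3.68×10^12 / 4.595 = 45500 W/m².

q ≈ 45500 W/m²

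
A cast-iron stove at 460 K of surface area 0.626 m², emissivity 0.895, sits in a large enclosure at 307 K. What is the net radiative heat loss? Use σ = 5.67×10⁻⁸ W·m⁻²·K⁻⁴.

Q = εσA(T⁴ − T_s⁴). T⁴ − T_s⁴ = (460)⁴ − (307)⁴ = 4.48×10^10 − 8.88×10^9 = 3.59×10^10 K⁴.
Q = 0.895 × 5.67×10⁻⁸ × 0.626 × 3.59×10^10 = 1140 W.

Q ≈ 1140 W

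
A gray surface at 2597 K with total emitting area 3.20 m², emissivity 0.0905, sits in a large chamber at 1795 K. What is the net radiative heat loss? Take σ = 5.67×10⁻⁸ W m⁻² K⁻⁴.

Q ≈ 5.76×10^5 W

Q = εσA(T⁴ − T_s⁴). T⁴ − T_s⁴ = (2597)⁴ − (1795)⁴ = 4.55×10^13 − 1.04×10^13 = 3.51×10^13 K⁴.
Q = 0.0905 × 5.67×10⁻⁸ × 3.20 × 3.51×10^13 = 5.76×10^5 W.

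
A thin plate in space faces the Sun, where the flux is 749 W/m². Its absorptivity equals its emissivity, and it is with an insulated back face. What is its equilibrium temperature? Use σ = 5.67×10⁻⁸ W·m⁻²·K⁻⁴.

T ≈ 339 K

Absorbed flux αS = emitted flux εσT⁴ (one radiating face); with α = ε, T = (S/σ)^(1/4).
T = (749 / 5.67×10⁻⁸)^(1/4) = (1.32×10^10)^(1/4).
T = 339 K.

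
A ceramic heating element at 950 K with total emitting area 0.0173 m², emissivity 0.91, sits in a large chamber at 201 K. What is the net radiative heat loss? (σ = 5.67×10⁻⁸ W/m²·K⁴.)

Q ≈ 726 W

Q = εσA(T⁴ − T_s⁴). T⁴ − T_s⁴ = (950)⁴ − (201)⁴ = 8.15×10^11 − 1.63×10^9 = 8.13×10^11 K⁴.
Q = 0.91 × 5.67×10⁻⁸ × 0.0173 × 8.13×10^11 = 726 W.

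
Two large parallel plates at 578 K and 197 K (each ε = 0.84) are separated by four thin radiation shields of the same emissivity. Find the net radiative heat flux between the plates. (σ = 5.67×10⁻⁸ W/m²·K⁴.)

q ≈ 904 W/m²

Each of the 5 gaps contributes resistance (2/ε − 1) = 2/0.84 − 1 = 1.381; total = 6.905.
q = σ(T₁⁴ − T₂⁴) / 6.905 = 5.67×10⁻⁸ × 1.10×10^11 / 6.905 = 904 W/m².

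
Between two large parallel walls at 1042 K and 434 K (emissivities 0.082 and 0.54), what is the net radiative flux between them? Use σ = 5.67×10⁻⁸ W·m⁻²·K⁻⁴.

For two large parallel gray plates, q = σ(T₁⁴ − T₂⁴) / (1/ε₁ + 1/ε₂ − 1).
1/ε₁ + 1/ε₂ − 1 = 1/0.082 + 1/0.54 − 1 = 13.05.
T₁⁴ − T₂⁴ = 1.18×10^12 − 3.55×10^10 = 1.14×10^12 K⁴.
q = 5.67×10⁻⁸ × 1.14×10^12 / 13.05 = 4970 W/m².

q ≈ 4970 W/m²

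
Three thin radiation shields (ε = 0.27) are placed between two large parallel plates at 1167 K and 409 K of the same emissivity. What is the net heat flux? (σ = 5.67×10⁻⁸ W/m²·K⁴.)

Each of the 4 gaps contributes resistance (2/ε − 1) = 2/0.27 − 1 = 6.407; total = 25.63.
q = σ(T₁⁴ − T₂⁴) / 25.63 = 5.67×10⁻⁸ × 1.83×10^12 / 25.63 = 4040 W/m².

q ≈ 4040 W/m²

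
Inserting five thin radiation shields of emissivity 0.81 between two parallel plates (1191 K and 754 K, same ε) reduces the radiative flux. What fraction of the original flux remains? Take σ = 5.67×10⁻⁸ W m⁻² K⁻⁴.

ratio ≈ 0.167

With N identical shields there are N+1 = 6 gaps in series, each with the same radiative resistance, so the flux falls to 1/(N+1) of its unshielded value.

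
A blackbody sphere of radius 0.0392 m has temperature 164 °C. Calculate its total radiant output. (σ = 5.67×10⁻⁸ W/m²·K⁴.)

P ≈ 39.9 W

A = 4πr² = 4π × (0.0392)² = 0.0193 m².
164 °C = 437 K.
P = σAT⁴ = 5.67×10⁻⁸ × 0.0193 × (437)⁴ = 5.67×10⁻⁸ × 0.0193 × 3.65×10^10.
P = 39.9 W.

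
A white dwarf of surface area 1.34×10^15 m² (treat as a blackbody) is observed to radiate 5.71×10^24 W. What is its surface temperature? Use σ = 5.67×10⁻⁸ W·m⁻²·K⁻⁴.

From P = σAT⁴, T = (P / σA)^(1/4) = (5.71×10^24 / (5.67×10⁻⁸ × 1.34×10^15))^(1/4).
T = (7.52×10^16)^(1/4) = 16600 K.

T ≈ 16600 K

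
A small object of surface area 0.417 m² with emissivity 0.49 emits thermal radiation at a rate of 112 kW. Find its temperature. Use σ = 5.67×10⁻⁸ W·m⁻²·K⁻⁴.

From P = εσAT⁴, T = (P / εσA)^(1/4) = (1.12×10^5 / (0.49 × 5.67×10⁻⁸ × 0.417))^(1/4).
T = (9.67×10^12)^(1/4) = 1760 K.

T ≈ 1760 K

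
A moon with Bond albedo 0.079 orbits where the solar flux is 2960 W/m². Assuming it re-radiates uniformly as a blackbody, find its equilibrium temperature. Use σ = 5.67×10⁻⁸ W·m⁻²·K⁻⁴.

T ≈ 331 K

Power absorbed = (1−a)S·πR²; power emitted = 4πR²σT⁴. Equating and cancelling πR²:
T = ((1−a)S / 4σ)^(1/4) = (2730 / (4 × 5.67×10⁻⁸))^(1/4) = (1.20×10^10)^(1/4).
T = 331 K.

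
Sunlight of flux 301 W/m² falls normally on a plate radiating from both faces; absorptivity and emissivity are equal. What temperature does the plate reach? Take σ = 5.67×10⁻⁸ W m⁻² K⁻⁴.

Absorbed flux αS = emitted flux 2εσT⁴ per unit area; with α = ε this gives T = (S/2σ)^(1/4).
T = (301 / (2 × 5.67×10⁻⁸))^(1/4) = (2.65×10^9)^(1/4).
T = 227 K.

T ≈ 227 K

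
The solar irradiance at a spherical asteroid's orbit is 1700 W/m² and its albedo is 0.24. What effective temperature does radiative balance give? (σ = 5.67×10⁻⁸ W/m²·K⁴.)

T ≈ 275 K

Power absorbed = (1−a)S·πR²; power emitted = 4πR²σT⁴. Equating and cancelling πR²:
T = ((1−a)S / 4σ)^(1/4) = (1290 / (4 × 5.67×10⁻⁸))^(1/4) = (5.70×10^9)^(1/4).
T = 275 K.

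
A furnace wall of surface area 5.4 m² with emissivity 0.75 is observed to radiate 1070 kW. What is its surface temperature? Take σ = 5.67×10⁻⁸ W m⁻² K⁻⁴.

From P = εσAT⁴, T = (P / εσA)^(1/4) = (1.07×10^6 / (0.75 × 5.67×10⁻⁸ × 5.40))^(1/4).
T = (4.66×10^12)^(1/4) = 1470 K.

T ≈ 1470 K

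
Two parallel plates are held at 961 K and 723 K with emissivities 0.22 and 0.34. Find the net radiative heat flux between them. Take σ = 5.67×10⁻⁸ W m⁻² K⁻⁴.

q ≈ 5070 W/m²

For two large parallel gray plates, q = σ(T₁⁴ − T₂⁴) / (1/ε₁ + 1/ε₂ − 1).
1/ε₁ + 1/ε₂ − 1 = 1/0.22 + 1/0.34 − 1 = 6.487.
T₁⁴ − T₂⁴ = 8.53×10^11 − 2.73×10^11 = 5.80×10^11 K⁴.
q = 5.67×10⁻⁸ × 5.80×10^11 / 6.487 = 5070 W/m².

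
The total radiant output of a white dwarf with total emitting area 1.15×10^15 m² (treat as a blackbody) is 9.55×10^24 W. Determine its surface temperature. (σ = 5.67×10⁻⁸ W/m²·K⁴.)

T ≈ 19600 K

From P = σAT⁴, T = (P / σA)^(1/4) = (9.55×10^24 / (5.67×10⁻⁸ × 1.15×10^15))^(1/4).
T = (1.46×10^17)^(1/4) = 19600 K.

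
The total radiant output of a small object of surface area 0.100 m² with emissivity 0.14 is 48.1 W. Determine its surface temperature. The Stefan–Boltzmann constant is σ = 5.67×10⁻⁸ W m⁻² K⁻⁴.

From P = εσAT⁴, T = (P / εσA)^(1/4) = (48.1 / (0.14 × 5.67×10⁻⁸ × 0.100))^(1/4).
T = (6.06×10^10)^(1/4) = 496 K.

T ≈ 496 K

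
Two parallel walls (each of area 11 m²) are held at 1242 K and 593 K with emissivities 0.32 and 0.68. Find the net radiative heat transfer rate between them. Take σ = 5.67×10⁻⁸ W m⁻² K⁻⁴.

For two large parallel gray plates, q = σ(T₁⁴ − T₂⁴) / (1/ε₁ + 1/ε₂ − 1).
1/ε₁ + 1/ε₂ − 1 = 1/0.32 + 1/0.68 − 1 = 3.596.
T₁⁴ − T₂⁴ = 2.38×10^12 − 1.24×10^11 = 2.26×10^12 K⁴.
q = 5.67×10⁻⁸ × 2.26×10^12 / 3.596 = 35600 W/m².
Q = q·A = 35600 × 11 = 3.91×10^5 W.

Q ≈ 3.91×10^5 W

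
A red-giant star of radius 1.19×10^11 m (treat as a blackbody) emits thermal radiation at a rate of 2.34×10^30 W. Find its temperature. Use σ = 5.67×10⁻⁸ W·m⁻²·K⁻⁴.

T ≈ 3900 K

A = 4πr² = 4π × (1.19×10^11)² = 1.78×10^23 m².
From P = σAT⁴, T = (P / σA)^(1/4) = (2.34×10^30 / (5.67×10⁻⁸ × 1.78×10^23))^(1/4).
T = (2.32×10^14)^(1/4) = 3900 K.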